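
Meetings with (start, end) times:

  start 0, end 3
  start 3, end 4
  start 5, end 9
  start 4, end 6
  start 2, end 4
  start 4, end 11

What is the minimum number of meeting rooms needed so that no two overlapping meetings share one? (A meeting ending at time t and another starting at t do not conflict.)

3

starts: [0, 2, 3, 4, 4, 5]
ends:   [3, 4, 4, 6, 9, 11]
s0→1 s2→2 e3→1 s3→2 e4→1 e4→0 s4→1 s4→2 s5→3  — peak 3.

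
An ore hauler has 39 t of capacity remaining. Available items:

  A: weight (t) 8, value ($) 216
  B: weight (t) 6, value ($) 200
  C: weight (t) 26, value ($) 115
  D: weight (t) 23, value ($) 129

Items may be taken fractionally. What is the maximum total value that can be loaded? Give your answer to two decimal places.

553.85

Order: B (200/6=33.33) > A (216/8=27.00) > D (129/23=5.61) > C (115/26=4.42)
Fill: take B (6 @ 200) → take A (8 @ 216) → take D (23 @ 129) → take 2/26 of C → 8.85; 39/39 used.
Total value = 553.85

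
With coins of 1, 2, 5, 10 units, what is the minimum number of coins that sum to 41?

Greedy: take as many of the largest coin as possible, then repeat with the remainder.
41 = 4×10 + 1×1
Total coins = 4 + 1 = 5

5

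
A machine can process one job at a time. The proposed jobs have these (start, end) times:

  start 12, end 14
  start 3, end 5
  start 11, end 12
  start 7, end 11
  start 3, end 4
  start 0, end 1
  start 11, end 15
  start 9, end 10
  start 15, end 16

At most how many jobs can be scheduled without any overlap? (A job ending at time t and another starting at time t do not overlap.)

Greedy by earliest finish: after sorting by end time, pick each interval compatible with the last pick.
By end time: (0,1), (3,4), (3,5), (9,10), (7,11), (11,12), (12,14), (11,15), (15,16).
Pick (0,1); next start ≥ 1 → (3,4); next start ≥ 4 → (9,10); next start ≥ 10 → (11,12); next start ≥ 12 → (12,14); next start ≥ 14 → (15,16).
Selected 6 jobs.

6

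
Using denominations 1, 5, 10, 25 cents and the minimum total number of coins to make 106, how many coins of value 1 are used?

Greedy: take as many of the largest coin as possible, then repeat with the remainder.
106 = 4×25 + 1×5 + 1×1
Count of 1: 1

1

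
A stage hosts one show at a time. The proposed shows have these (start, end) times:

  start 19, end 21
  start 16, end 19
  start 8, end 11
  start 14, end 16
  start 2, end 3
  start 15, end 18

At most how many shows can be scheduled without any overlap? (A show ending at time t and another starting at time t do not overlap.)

5

By end time: (2,3), (8,11), (14,16), (15,18), (16,19), (19,21).
Pick (2,3); next start ≥ 3 → (8,11); next start ≥ 11 → (14,16); next start ≥ 16 → (16,19); next start ≥ 19 → (19,21).
Selected 5 shows.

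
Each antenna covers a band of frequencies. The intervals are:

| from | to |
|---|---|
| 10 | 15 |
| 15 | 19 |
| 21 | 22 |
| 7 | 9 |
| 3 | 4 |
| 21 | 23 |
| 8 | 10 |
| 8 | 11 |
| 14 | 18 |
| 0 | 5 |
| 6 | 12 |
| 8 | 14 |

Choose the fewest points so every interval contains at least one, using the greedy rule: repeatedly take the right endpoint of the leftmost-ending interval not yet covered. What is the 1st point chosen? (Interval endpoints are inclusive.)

4

By right end: [3,4]  [0,5]  [7,9]  [8,10]  [8,11]  [6,12]  [8,14]  [10,15]  [14,18]  [15,19]  [21,22]  [21,23]
[3,4] uncovered → point at 4; [7,9] uncovered → point at 9; [10,15] uncovered → point at 15; [21,22] uncovered → point at 22.
Points: 4, 9, 15, 22 (4 total).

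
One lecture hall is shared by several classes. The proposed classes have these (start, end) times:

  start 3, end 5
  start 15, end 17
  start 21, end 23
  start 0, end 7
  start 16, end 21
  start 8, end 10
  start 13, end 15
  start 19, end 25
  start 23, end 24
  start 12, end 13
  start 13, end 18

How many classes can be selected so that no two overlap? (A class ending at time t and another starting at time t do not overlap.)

7

Greedy by earliest finish: after sorting by end time, pick each interval compatible with the last pick.
Sorted by end: (3,5)  (0,7)  (8,10)  (12,13)  (13,15)  (15,17)  (13,18)  (16,21)  (21,23)  (23,24)  (19,25)
take (3,5); take (8,10); take (12,13); take (13,15); take (15,17); take (21,23); take (23,24).
Selected 7 classes.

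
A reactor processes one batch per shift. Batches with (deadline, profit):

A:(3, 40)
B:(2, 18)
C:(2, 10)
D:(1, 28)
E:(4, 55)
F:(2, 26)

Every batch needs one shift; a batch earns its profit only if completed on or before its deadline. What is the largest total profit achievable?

Profit order: E=55 A=40 D=28 F=26 B=18 C=10
Assign: E→slot 4, A→slot 3, D→slot 1, F→slot 2, B skipped, C skipped.
Slots: [1:D] [2:F] [3:A] [4:E]
Profit = 28 + 26 + 40 + 55 = 149

149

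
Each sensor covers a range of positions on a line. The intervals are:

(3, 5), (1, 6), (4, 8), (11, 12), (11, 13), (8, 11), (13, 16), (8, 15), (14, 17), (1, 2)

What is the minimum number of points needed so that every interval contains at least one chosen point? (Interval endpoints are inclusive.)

By right end: [1,2]  [3,5]  [1,6]  [4,8]  [8,11]  [11,12]  [11,13]  [8,15]  [13,16]  [14,17]
[1,2] uncovered → point at 2; [3,5] uncovered → point at 5; [8,11] uncovered → point at 11; [13,16] uncovered → point at 16.
Points: 2, 5, 11, 16 (4 total).

4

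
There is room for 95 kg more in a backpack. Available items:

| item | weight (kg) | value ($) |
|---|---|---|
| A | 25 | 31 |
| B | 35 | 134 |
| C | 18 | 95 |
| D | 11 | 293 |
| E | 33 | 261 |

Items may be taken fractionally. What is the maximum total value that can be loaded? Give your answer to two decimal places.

Ratios (sorted): D 26.64, E 7.91, C 5.28, B 3.83, A 1.24
take D (11 @ 293); take E (33 @ 261); take C (18 @ 95); take 33/35 of B → 126.34. Capacity used 95/95.
Total value = 775.34

775.34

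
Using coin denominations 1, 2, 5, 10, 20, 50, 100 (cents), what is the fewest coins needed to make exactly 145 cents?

4

145 − 1×100→45 − 2×20→5 − 1×5→0
Total coins = 1 + 2 + 1 = 4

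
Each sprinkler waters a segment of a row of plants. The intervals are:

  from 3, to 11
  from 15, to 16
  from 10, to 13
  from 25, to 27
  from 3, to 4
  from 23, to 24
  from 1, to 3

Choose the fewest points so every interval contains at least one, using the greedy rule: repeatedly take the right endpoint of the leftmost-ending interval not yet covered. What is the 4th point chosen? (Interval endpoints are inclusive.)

By right end: [1,3]  [3,4]  [3,11]  [10,13]  [15,16]  [23,24]  [25,27]
[1,3] uncovered → point at 3; [10,13] uncovered → point at 13; [15,16] uncovered → point at 16; [23,24] uncovered → point at 24; [25,27] uncovered → point at 27.
Points: 3, 13, 16, 24, 27 (5 total).

24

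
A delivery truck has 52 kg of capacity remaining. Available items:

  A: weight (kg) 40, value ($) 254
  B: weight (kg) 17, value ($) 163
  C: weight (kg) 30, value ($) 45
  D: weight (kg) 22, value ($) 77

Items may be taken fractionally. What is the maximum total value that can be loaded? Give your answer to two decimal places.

Order: B (163/17=9.59) > A (254/40=6.35) > D (77/22=3.50) > C (45/30=1.50)
Fill: take B (17 @ 163) → take 35/40 of A → 222.25; 52/52 used.
Total value = 385.25

385.25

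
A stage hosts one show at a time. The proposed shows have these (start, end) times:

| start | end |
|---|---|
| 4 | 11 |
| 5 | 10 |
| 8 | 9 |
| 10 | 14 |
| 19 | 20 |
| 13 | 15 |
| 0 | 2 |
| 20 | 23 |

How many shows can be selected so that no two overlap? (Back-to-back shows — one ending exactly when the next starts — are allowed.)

By end time: (0,2), (8,9), (5,10), (4,11), (10,14), (13,15), (19,20), (20,23).
Pick (0,2); next start ≥ 2 → (8,9); next start ≥ 9 → (10,14); next start ≥ 14 → (19,20); next start ≥ 20 → (20,23).
Selected 5 shows.

5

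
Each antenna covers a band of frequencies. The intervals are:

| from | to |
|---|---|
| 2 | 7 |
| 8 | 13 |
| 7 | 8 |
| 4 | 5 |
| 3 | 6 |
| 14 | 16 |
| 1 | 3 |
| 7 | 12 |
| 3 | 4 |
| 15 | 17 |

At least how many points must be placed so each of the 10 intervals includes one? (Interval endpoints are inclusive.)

Process intervals by earliest right end; each time one isn't hit yet, stab at its right endpoint.
By right end: [1,3]  [3,4]  [4,5]  [3,6]  [2,7]  [7,8]  [7,12]  [8,13]  [14,16]  [15,17]
[1,3] uncovered → point at 3; [4,5] uncovered → point at 5; [7,8] uncovered → point at 8; [14,16] uncovered → point at 16.
Points: 3, 5, 8, 16 (4 total).

4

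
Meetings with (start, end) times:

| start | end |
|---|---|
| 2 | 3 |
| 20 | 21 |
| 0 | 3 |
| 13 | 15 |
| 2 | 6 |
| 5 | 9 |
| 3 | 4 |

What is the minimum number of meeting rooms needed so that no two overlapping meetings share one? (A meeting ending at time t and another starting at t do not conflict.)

starts: [0, 2, 2, 3, 5, 13, 20]
ends:   [3, 3, 4, 6, 9, 15, 21]
s0→1 s2→2 s2→3  — peak 3.

3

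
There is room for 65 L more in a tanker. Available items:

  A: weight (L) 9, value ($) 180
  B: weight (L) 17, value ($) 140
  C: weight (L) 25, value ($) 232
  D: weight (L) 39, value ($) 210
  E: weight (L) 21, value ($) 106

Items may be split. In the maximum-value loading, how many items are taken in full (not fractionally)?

3

Greedy by value/weight ratio, highest first.
Ratios (sorted): A 20.00, C 9.28, B 8.24, D 5.38, E 5.05
take A (9 @ 180); take C (25 @ 232); take B (17 @ 140); take 14/39 of D → 75.38. Capacity used 65/65.
3 item(s) taken whole; one partial (take 14/39 of D).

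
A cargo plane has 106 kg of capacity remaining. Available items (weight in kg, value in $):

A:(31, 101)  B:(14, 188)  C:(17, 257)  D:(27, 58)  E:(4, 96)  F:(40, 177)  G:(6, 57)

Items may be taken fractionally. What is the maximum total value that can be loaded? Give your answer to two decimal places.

856.45

Ratios (sorted): E 24.00, C 15.12, B 13.43, G 9.50, F 4.42, A 3.26, D 2.15
take E (4 @ 96); take C (17 @ 257); take B (14 @ 188); take G (6 @ 57); take F (40 @ 177); take 25/31 of A → 81.45. Capacity used 106/106.
Total value = 856.45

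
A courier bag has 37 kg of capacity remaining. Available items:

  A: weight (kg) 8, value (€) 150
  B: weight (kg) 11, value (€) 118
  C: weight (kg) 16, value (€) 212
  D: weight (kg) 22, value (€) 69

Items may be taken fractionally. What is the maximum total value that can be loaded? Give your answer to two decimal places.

486.27

Greedy by value/weight ratio, highest first.
Ratios (sorted): A 18.75, C 13.25, B 10.73, D 3.14
take A (8 @ 150); take C (16 @ 212); take B (11 @ 118); take 2/22 of D → 6.27. Capacity used 37/37.
Total value = 486.27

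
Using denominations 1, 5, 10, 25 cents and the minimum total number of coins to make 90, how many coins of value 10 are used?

Use the largest denomination that fits, subtract, and repeat.
90 − 3×25→15 − 1×10→5 − 1×5→0
Count of 10: 1

1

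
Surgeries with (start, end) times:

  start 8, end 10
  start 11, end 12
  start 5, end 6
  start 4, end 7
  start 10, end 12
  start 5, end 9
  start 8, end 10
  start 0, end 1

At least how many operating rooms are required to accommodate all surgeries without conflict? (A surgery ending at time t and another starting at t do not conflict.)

starts: [0, 4, 5, 5, 8, 8, 10, 11]
ends:   [1, 6, 7, 9, 10, 10, 12, 12]
s0→1 e1→0 s4→1 s5→2 s5→3  — peak 3.

3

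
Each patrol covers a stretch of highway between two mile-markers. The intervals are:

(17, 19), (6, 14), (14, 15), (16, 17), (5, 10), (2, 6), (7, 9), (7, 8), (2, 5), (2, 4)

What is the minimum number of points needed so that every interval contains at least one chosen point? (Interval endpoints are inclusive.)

Process intervals by earliest right end; each time one isn't hit yet, stab at its right endpoint.
Sorted: [2,4] [2,5] [2,6] [7,8] [7,9] [5,10] [6,14] [14,15] [16,17] [17,19]
{[2,4],[2,5],[2,6]} hit by 4; {[7,8],[7,9],[5,10],[6,14]} hit by 8; {[14,15]} hit by 15; {[16,17],[17,19]} hit by 17.
Points: 4, 8, 15, 17 (4 total).

4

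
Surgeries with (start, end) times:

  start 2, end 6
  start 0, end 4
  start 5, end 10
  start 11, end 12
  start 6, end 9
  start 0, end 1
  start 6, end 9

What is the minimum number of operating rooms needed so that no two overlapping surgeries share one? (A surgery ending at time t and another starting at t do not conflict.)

The answer is the maximum number of intervals overlapping at any instant.
starts: [0, 0, 2, 5, 6, 6, 11]
ends:   [1, 4, 6, 9, 9, 10, 12]
s0→1 s0→2 e1→1 s2→2 e4→1 s5→2 e6→1 s6→2 s6→3  — peak 3.

3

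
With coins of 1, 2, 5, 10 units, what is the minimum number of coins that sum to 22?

3

Use the largest denomination that fits, subtract, and repeat.
22 = 2×10 + 1×2
Total coins = 2 + 1 = 3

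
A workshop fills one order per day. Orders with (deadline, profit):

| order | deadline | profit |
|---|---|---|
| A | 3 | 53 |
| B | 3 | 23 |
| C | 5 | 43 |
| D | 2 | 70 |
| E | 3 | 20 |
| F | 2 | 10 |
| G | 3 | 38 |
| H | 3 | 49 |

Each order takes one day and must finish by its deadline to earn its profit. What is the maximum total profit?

Sort by profit descending; place each in the latest free slot ≤ its deadline.
By profit: D(d2,70), A(d3,53), H(d3,49), C(d5,43), G(d3,38), B(d3,23), E(d3,20), F(d2,10)
D→slot 2; A→slot 3; H→slot 1; C→slot 5; G skipped; B skipped; E skipped; F skipped.
Profit = 49 + 70 + 53 + 43 = 215

215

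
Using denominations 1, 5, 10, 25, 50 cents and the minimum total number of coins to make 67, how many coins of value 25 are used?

0

67 = 1×50 + 1×10 + 1×5 + 2×1
Count of 25: 0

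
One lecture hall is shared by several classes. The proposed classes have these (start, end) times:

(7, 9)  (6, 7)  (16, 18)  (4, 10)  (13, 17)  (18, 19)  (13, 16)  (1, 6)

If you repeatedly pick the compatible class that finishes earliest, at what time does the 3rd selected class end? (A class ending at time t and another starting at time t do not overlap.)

Greedy by earliest finish: after sorting by end time, pick each interval compatible with the last pick.
By end time: (1,6), (6,7), (7,9), (4,10), (13,16), (13,17), (16,18), (18,19).
Pick (1,6); next start ≥ 6 → (6,7); next start ≥ 7 → (7,9); next start ≥ 9 → (13,16); next start ≥ 16 → (16,18); next start ≥ 18 → (18,19).
Selected: (1,6) (6,7) (7,9) (13,16) (16,18) (18,19)

9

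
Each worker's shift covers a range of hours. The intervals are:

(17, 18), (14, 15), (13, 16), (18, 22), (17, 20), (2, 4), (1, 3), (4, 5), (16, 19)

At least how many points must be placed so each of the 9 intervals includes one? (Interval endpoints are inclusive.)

Process intervals by earliest right end; each time one isn't hit yet, stab at its right endpoint.
Sorted: [1,3] [2,4] [4,5] [14,15] [13,16] [17,18] [16,19] [17,20] [18,22]
{[1,3],[2,4]} hit by 3; {[4,5]} hit by 5; {[14,15],[13,16]} hit by 15; {[17,18],[16,19],[17,20],[18,22]} hit by 18.
Points: 3, 5, 15, 18 (4 total).

4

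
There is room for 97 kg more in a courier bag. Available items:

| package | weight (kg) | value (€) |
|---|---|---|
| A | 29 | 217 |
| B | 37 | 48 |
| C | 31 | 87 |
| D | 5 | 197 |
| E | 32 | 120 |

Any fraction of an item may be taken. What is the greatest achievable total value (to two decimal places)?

621.00

Greedy by value/weight ratio, highest first.
Order: D (197/5=39.40) > A (217/29=7.48) > E (120/32=3.75) > C (87/31=2.81) > B (48/37=1.30)
Fill: take D (5 @ 197) → take A (29 @ 217) → take E (32 @ 120) → take C (31 @ 87); 97/97 used.
Total value = 621.00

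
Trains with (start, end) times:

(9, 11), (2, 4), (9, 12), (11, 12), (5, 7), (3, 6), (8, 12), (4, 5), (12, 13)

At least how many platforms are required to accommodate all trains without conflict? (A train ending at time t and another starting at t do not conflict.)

3

Count concurrent intervals with a sweep; the peak is the room count.
starts: [2, 3, 4, 5, 8, 9, 9, 11, 12]
ends:   [4, 5, 6, 7, 11, 12, 12, 12, 13]
s2→1 s3→2 e4→1 s4→2 e5→1 s5→2 e6→1 e7→0 s8→1 s9→2 s9→3  — peak 3.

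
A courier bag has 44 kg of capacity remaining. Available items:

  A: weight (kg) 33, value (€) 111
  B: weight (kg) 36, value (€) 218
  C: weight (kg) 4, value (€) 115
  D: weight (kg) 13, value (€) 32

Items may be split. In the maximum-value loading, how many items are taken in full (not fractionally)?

2

Ratios (sorted): C 28.75, B 6.06, A 3.36, D 2.46
take C (4 @ 115); take B (36 @ 218); take 4/33 of A → 13.45. Capacity used 44/44.
2 item(s) taken whole; one partial (take 4/33 of A).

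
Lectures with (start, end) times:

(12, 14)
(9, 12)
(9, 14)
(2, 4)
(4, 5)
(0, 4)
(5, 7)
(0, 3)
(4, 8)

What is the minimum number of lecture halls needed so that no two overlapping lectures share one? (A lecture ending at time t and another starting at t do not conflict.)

3

starts: [0, 0, 2, 4, 4, 5, 9, 9, 12]
ends:   [3, 4, 4, 5, 7, 8, 12, 14, 14]
s0→1 s0→2 s2→3  — peak 3.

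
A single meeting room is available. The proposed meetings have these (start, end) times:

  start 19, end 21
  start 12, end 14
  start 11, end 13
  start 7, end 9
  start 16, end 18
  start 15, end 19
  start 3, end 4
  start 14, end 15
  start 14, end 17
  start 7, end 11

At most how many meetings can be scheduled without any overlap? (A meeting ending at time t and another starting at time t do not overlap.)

6

Sort by end time and greedily take each interval whose start is ≥ the last chosen end.
By end time: (3,4), (7,9), (7,11), (11,13), (12,14), (14,15), (14,17), (16,18), (15,19), (19,21).
Pick (3,4); next start ≥ 4 → (7,9); next start ≥ 9 → (11,13); next start ≥ 13 → (14,15); next start ≥ 15 → (16,18); next start ≥ 18 → (19,21).
Selected 6 meetings.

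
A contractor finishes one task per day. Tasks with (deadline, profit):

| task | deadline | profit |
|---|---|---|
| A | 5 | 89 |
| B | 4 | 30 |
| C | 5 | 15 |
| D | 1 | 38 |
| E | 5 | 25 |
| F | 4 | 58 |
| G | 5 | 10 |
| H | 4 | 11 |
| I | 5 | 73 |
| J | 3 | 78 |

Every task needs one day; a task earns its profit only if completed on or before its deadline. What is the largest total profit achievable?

336

Take jobs in profit order; each goes to the latest open slot no later than its deadline.
Profit order: A=89 J=78 I=73 F=58 D=38 B=30 E=25 C=15 H=11 G=10
Assign: A→slot 5, J→slot 3, I→slot 4, F→slot 2, D→slot 1, B skipped, E skipped, C skipped, H skipped, G skipped.
Slots: [1:D] [2:F] [3:J] [4:I] [5:A]
Profit = 38 + 58 + 78 + 73 + 89 = 336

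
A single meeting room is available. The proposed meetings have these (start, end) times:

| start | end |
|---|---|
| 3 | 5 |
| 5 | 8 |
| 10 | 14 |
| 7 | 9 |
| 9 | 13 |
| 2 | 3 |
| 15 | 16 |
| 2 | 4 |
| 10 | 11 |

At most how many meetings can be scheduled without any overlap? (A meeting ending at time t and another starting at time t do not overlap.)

5

Sorted by end: (2,3)  (2,4)  (3,5)  (5,8)  (7,9)  (10,11)  (9,13)  (10,14)  (15,16)
take (2,3); skip (2,4); take (3,5); take (5,8); skip (7,9); take (10,11); take (15,16).
Selected 5 meetings.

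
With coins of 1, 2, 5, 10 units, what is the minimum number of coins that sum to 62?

7

Greedy: take as many of the largest coin as possible, then repeat with the remainder.
62 = 6×10 + 1×2
Total coins = 6 + 1 = 7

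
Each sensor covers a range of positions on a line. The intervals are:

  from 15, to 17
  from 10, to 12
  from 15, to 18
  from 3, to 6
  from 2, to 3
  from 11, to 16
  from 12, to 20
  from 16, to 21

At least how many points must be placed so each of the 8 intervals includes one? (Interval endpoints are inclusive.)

Sort by right endpoint; whenever an interval is uncovered, place a point at its right end.
Sorted: [2,3] [3,6] [10,12] [11,16] [15,17] [15,18] [12,20] [16,21]
{[2,3],[3,6]} hit by 3; {[10,12],[11,16]} hit by 12; {[15,17],[15,18],[12,20],[16,21]} hit by 17.
Points: 3, 12, 17 (3 total).

3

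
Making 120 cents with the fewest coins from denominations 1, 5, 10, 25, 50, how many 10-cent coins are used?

120 = 2×50 + 2×10
Count of 10: 2

2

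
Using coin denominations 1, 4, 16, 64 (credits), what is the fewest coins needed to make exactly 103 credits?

7

Greedy: take as many of the largest coin as possible, then repeat with the remainder.
103 − 1×64→39 − 2×16→7 − 1×4→3 − 3×1→0
Total coins = 1 + 2 + 1 + 3 = 7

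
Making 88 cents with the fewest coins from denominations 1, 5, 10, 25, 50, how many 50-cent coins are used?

Use the largest denomination that fits, subtract, and repeat.
88 − 1×50→38 − 1×25→13 − 1×10→3 − 3×1→0
Count of 50: 1

1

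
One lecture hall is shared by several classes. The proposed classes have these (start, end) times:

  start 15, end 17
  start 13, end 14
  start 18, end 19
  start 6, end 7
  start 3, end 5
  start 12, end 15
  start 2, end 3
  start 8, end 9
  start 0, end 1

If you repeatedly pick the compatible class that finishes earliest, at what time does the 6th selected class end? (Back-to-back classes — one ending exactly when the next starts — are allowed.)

14

Greedy by earliest finish: after sorting by end time, pick each interval compatible with the last pick.
Sorted by end: (0,1)  (2,3)  (3,5)  (6,7)  (8,9)  (13,14)  (12,15)  (15,17)  (18,19)
take (0,1); take (2,3); take (3,5); take (6,7); take (8,9); take (13,14); skip (12,15); take (15,17); take (18,19).
Selected: (0,1) (2,3) (3,5) (6,7) (8,9) (13,14) (15,17) (18,19)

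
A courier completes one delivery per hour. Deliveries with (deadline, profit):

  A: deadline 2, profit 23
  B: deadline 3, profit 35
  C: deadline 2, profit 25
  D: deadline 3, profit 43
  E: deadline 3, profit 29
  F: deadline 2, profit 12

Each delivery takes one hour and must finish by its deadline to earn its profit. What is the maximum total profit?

107

Take jobs in profit order; each goes to the latest open slot no later than its deadline.
Profit order: D=43 B=35 E=29 C=25 A=23 F=12
Assign: D→slot 3, B→slot 2, E→slot 1, C skipped, A skipped, F skipped.
Slots: [1:E] [2:B] [3:D]
Profit = 29 + 35 + 43 = 107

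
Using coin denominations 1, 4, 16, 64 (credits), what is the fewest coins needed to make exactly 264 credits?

Use the largest denomination that fits, subtract, and repeat.
264 = 4×64 + 2×4
Total coins = 4 + 2 = 6

6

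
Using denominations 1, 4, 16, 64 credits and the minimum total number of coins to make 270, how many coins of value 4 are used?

Use the largest denomination that fits, subtract, and repeat.
270 − 4×64→14 − 3×4→2 − 2×1→0
Count of 4: 3

3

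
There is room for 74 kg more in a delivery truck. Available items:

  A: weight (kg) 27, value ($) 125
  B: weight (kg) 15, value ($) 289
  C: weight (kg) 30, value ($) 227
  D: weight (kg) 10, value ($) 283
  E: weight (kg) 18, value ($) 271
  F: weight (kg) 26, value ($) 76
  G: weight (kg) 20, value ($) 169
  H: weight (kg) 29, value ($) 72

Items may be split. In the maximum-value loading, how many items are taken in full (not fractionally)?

Greedy by value/weight ratio, highest first.
Ratios (sorted): D 28.30, B 19.27, E 15.06, G 8.45, C 7.57, A 4.63, F 2.92, H 2.48
take D (10 @ 283); take B (15 @ 289); take E (18 @ 271); take G (20 @ 169); take 11/30 of C → 83.23. Capacity used 74/74.
4 item(s) taken whole; one partial (take 11/30 of C).

4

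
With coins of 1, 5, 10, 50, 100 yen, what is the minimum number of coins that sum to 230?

230 − 2×100→30 − 3×10→0
Total coins = 2 + 3 = 5

5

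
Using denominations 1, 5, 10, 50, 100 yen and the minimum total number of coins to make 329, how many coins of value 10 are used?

329 = 3×100 + 2×10 + 1×5 + 4×1
Count of 10: 2

2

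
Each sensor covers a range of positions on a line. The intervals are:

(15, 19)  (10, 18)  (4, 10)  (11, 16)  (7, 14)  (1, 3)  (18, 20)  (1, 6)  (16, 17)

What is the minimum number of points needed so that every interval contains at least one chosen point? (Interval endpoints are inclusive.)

Sort by right endpoint; whenever an interval is uncovered, place a point at its right end.
By right end: [1,3]  [1,6]  [4,10]  [7,14]  [11,16]  [16,17]  [10,18]  [15,19]  [18,20]
[1,3] uncovered → point at 3; [4,10] uncovered → point at 10; [11,16] uncovered → point at 16; [18,20] uncovered → point at 20.
Points: 3, 10, 16, 20 (4 total).

4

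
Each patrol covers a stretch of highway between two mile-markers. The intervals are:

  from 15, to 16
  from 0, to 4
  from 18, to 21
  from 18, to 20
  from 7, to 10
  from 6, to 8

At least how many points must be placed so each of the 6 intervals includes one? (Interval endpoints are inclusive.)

Sort by right endpoint; whenever an interval is uncovered, place a point at its right end.
Sorted: [0,4] [6,8] [7,10] [15,16] [18,20] [18,21]
{[0,4]} hit by 4; {[6,8],[7,10]} hit by 8; {[15,16]} hit by 16; {[18,20],[18,21]} hit by 20.
Points: 4, 8, 16, 20 (4 total).

4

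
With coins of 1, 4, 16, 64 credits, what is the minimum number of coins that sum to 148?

Greedy: take as many of the largest coin as possible, then repeat with the remainder.
148 − 2×64→20 − 1×16→4 − 1×4→0
Total coins = 2 + 1 + 1 = 4

4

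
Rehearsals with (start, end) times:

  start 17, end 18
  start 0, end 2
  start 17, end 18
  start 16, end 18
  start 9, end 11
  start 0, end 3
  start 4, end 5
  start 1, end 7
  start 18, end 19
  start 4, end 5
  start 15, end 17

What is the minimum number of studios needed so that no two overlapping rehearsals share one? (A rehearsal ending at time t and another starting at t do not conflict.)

The answer is the maximum number of intervals overlapping at any instant.
Events (time:±→running): 0:+→1 0:+→2 1:+→3 … peak 3.

3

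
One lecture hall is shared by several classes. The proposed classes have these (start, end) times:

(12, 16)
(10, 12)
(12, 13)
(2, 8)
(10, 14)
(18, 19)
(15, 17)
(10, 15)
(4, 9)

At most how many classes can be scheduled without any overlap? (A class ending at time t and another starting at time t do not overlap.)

Sorted by end: (2,8)  (4,9)  (10,12)  (12,13)  (10,14)  (10,15)  (12,16)  (15,17)  (18,19)
take (2,8); take (10,12); take (12,13); skip (10,14); take (15,17); take (18,19).
Selected 5 classes.

5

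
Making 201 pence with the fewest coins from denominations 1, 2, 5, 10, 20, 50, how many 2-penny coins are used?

201 − 4×50→1 − 1×1→0
Count of 2: 0

0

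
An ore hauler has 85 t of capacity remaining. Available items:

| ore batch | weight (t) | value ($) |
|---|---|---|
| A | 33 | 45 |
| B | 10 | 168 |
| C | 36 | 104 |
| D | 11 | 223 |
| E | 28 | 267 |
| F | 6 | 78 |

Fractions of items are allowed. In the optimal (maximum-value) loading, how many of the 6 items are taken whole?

4

Greedy by value/weight ratio, highest first.
Order: D (223/11=20.27) > B (168/10=16.80) > F (78/6=13.00) > E (267/28=9.54) > C (104/36=2.89) > A (45/33=1.36)
Fill: take D (11 @ 223) → take B (10 @ 168) → take F (6 @ 78) → take E (28 @ 267) → take 30/36 of C → 86.67; 85/85 used.
4 item(s) taken whole; one partial (take 30/36 of C).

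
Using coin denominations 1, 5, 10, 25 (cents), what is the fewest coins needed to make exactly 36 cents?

36 = 1×25 + 1×10 + 1×1
Total coins = 1 + 1 + 1 = 3

3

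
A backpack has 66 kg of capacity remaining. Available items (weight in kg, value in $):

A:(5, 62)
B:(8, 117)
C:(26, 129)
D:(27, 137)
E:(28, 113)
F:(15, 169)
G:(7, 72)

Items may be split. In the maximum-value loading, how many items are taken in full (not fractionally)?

5

Greedy by value/weight ratio, highest first.
Ratios (sorted): B 14.62, A 12.40, F 11.27, G 10.29, D 5.07, C 4.96, E 4.04
take B (8 @ 117); take A (5 @ 62); take F (15 @ 169); take G (7 @ 72); take D (27 @ 137); take 4/26 of C → 19.85. Capacity used 66/66.
5 item(s) taken whole; one partial (take 4/26 of C).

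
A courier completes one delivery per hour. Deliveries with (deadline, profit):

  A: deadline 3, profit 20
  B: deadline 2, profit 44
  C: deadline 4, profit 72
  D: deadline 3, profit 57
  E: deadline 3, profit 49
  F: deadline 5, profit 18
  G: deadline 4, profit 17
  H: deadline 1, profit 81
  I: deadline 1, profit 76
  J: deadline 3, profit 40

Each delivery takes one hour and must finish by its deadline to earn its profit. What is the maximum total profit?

Sort by profit descending; place each in the latest free slot ≤ its deadline.
By profit: H(d1,81), I(d1,76), C(d4,72), D(d3,57), E(d3,49), B(d2,44), J(d3,40), A(d3,20), F(d5,18), G(d4,17)
H→slot 1; I skipped; C→slot 4; D→slot 3; E→slot 2; B skipped; J skipped; A skipped; F→slot 5; G skipped.
Profit = 81 + 49 + 57 + 72 + 18 = 277

277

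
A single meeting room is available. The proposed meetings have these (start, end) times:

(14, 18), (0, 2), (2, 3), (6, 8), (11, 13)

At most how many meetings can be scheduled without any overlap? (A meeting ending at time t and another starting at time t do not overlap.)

5

Greedy by earliest finish: after sorting by end time, pick each interval compatible with the last pick.
Sorted by end: (0,2)  (2,3)  (6,8)  (11,13)  (14,18)
take (0,2); take (2,3); take (6,8); take (11,13); take (14,18).
Selected 5 meetings.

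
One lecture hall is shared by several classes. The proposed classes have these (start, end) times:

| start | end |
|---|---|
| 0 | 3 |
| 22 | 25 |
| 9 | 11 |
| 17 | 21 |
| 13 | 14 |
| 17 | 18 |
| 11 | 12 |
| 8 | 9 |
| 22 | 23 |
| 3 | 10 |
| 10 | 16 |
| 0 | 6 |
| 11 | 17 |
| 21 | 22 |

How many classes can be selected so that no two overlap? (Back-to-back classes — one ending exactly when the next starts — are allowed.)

8

Sorted by end: (0,3)  (0,6)  (8,9)  (3,10)  (9,11)  (11,12)  (13,14)  (10,16)  (11,17)  (17,18)  (17,21)  (21,22)  (22,23)  (22,25)
take (0,3); skip (0,6); take (8,9); skip (3,10); take (9,11); take (11,12); take (13,14); take (17,18); take (21,22); take (22,23); skip (22,25).
Selected 8 classes.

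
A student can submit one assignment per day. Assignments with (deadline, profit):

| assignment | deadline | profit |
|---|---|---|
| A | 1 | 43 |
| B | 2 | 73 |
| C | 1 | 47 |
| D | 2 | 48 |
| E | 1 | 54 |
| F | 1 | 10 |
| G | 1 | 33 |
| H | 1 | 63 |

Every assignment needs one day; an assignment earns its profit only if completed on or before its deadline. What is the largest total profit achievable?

By profit: B(d2,73), H(d1,63), E(d1,54), D(d2,48), C(d1,47), A(d1,43), G(d1,33), F(d1,10)
B→slot 2; H→slot 1; E skipped; D skipped; C skipped; A skipped; G skipped; F skipped.
Profit = 63 + 73 = 136

136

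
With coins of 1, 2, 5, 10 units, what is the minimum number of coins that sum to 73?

Use the largest denomination that fits, subtract, and repeat.
73 = 7×10 + 1×2 + 1×1
Total coins = 7 + 1 + 1 = 9

9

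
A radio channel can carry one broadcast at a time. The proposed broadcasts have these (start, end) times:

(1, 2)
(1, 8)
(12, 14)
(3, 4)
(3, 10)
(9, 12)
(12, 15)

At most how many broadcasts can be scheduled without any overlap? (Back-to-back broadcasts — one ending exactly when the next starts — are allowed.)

Greedy by earliest finish: after sorting by end time, pick each interval compatible with the last pick.
Sorted by end: (1,2)  (3,4)  (1,8)  (3,10)  (9,12)  (12,14)  (12,15)
take (1,2); take (3,4); skip (1,8); take (9,12); take (12,14); skip (12,15).
Selected 4 broadcasts.

4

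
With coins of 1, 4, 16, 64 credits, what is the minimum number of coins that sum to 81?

81 = 1×64 + 1×16 + 1×1
Total coins = 1 + 1 + 1 = 3

3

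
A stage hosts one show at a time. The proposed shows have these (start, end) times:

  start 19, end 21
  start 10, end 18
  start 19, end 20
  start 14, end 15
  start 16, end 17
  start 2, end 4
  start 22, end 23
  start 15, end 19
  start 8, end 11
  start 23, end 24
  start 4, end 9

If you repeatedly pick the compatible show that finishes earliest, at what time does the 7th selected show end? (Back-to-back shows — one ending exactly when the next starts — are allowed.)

24

By end time: (2,4), (4,9), (8,11), (14,15), (16,17), (10,18), (15,19), (19,20), (19,21), (22,23), (23,24).
Pick (2,4); next start ≥ 4 → (4,9); next start ≥ 9 → (14,15); next start ≥ 15 → (16,17); next start ≥ 17 → (19,20); next start ≥ 20 → (22,23); next start ≥ 23 → (23,24).
Selected: (2,4) (4,9) (14,15) (16,17) (19,20) (22,23) (23,24)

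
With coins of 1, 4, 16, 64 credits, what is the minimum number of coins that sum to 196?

196 − 3×64→4 − 1×4→0
Total coins = 3 + 1 = 4

4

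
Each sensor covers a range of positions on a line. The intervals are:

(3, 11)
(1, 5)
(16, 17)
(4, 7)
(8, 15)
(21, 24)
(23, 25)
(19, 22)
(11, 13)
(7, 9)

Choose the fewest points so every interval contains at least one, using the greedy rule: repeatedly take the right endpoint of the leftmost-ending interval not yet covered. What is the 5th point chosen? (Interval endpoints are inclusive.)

Sort by right endpoint; whenever an interval is uncovered, place a point at its right end.
Sorted: [1,5] [4,7] [7,9] [3,11] [11,13] [8,15] [16,17] [19,22] [21,24] [23,25]
{[1,5],[4,7]} hit by 5; {[7,9],[3,11]} hit by 9; {[11,13],[8,15]} hit by 13; {[16,17]} hit by 17; {[19,22],[21,24]} hit by 22; {[23,25]} hit by 25.
Points: 5, 9, 13, 17, 22, 25 (6 total).

22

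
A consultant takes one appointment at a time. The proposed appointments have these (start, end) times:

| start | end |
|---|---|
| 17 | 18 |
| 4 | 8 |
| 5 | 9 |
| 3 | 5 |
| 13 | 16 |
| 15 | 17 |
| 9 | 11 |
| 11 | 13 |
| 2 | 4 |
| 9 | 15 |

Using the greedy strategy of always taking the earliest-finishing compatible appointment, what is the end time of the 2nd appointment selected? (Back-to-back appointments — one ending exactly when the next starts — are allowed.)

8

By end time: (2,4), (3,5), (4,8), (5,9), (9,11), (11,13), (9,15), (13,16), (15,17), (17,18).
Pick (2,4); next start ≥ 4 → (4,8); next start ≥ 8 → (9,11); next start ≥ 11 → (11,13); next start ≥ 13 → (13,16); next start ≥ 16 → (17,18).
Selected: (2,4) (4,8) (9,11) (11,13) (13,16) (17,18)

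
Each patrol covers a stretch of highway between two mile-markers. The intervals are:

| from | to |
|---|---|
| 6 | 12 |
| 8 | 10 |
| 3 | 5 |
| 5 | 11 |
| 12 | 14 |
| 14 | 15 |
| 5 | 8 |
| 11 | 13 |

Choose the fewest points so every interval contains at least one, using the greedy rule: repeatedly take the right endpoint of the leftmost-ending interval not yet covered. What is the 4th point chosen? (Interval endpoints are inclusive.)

15

Sort by right endpoint; whenever an interval is uncovered, place a point at its right end.
Sorted: [3,5] [5,8] [8,10] [5,11] [6,12] [11,13] [12,14] [14,15]
{[3,5],[5,8]} hit by 5; {[8,10],[5,11],[6,12]} hit by 10; {[11,13],[12,14]} hit by 13; {[14,15]} hit by 15.
Points: 5, 10, 13, 15 (4 total).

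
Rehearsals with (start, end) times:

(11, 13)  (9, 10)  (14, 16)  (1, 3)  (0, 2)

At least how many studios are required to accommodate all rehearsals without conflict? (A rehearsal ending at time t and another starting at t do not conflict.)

2

The answer is the maximum number of intervals overlapping at any instant.
Events (time:±→running): 0:+→1 1:+→2 … peak 2.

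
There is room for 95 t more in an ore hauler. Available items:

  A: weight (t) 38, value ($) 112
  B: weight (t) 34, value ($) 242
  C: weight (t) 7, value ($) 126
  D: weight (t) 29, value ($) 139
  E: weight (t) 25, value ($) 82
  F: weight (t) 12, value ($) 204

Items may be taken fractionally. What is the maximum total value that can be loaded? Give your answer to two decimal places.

Sort by value per unit weight and fill in that order.
Order: C (126/7=18.00) > F (204/12=17.00) > B (242/34=7.12) > D (139/29=4.79) > E (82/25=3.28) > A (112/38=2.95)
Fill: take C (7 @ 126) → take F (12 @ 204) → take B (34 @ 242) → take D (29 @ 139) → take 13/25 of E → 42.64; 95/95 used.
Total value = 753.64

753.64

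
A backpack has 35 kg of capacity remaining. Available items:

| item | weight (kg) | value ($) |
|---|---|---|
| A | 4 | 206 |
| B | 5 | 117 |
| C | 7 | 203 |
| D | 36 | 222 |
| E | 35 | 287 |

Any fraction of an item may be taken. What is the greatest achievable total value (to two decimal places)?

681.80

Ratios (sorted): A 51.50, C 29.00, B 23.40, E 8.20, D 6.17
take A (4 @ 206); take C (7 @ 203); take B (5 @ 117); take 19/35 of E → 155.80. Capacity used 35/35.
Total value = 681.80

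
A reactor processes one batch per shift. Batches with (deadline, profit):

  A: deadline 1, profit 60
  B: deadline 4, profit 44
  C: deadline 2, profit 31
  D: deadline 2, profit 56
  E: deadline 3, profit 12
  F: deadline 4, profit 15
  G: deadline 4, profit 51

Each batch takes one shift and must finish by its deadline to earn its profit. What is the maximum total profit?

211

Sort by profit descending; place each in the latest free slot ≤ its deadline.
Profit order: A=60 D=56 G=51 B=44 C=31 F=15 E=12
Assign: A→slot 1, D→slot 2, G→slot 4, B→slot 3, C skipped, F skipped, E skipped.
Slots: [1:A] [2:D] [3:B] [4:G]
Profit = 60 + 56 + 44 + 51 = 211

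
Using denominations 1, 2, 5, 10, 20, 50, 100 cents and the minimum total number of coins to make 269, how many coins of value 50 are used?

1

269 − 2×100→69 − 1×50→19 − 1×10→9 − 1×5→4 − 2×2→0
Count of 50: 1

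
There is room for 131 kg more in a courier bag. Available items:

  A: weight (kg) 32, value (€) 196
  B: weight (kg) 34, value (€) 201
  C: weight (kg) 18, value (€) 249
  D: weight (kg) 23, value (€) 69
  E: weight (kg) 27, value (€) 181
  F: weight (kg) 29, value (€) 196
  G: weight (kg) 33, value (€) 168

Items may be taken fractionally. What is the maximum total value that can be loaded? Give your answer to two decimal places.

969.79

Ratios (sorted): C 13.83, F 6.76, E 6.70, A 6.12, B 5.91, G 5.09, D 3.00
take C (18 @ 249); take F (29 @ 196); take E (27 @ 181); take A (32 @ 196); take 25/34 of B → 147.79. Capacity used 131/131.
Total value = 969.79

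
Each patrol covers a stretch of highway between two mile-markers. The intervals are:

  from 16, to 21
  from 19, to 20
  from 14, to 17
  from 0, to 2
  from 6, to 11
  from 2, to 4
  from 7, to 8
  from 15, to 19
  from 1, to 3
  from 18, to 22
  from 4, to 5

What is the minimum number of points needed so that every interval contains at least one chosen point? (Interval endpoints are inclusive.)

Sorted: [0,2] [1,3] [2,4] [4,5] [7,8] [6,11] [14,17] [15,19] [19,20] [16,21] [18,22]
{[0,2],[1,3],[2,4]} hit by 2; {[4,5]} hit by 5; {[7,8],[6,11]} hit by 8; {[14,17],[15,19]} hit by 17; {[19,20],[16,21],[18,22]} hit by 20.
Points: 2, 5, 8, 17, 20 (5 total).

5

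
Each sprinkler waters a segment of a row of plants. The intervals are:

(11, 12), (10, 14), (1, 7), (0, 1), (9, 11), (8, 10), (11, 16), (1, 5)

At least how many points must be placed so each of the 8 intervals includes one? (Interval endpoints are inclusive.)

3

Sort by right endpoint; whenever an interval is uncovered, place a point at its right end.
Sorted: [0,1] [1,5] [1,7] [8,10] [9,11] [11,12] [10,14] [11,16]
{[0,1],[1,5],[1,7]} hit by 1; {[8,10],[9,11]} hit by 10; {[11,12],[10,14],[11,16]} hit by 12.
Points: 1, 10, 12 (3 total).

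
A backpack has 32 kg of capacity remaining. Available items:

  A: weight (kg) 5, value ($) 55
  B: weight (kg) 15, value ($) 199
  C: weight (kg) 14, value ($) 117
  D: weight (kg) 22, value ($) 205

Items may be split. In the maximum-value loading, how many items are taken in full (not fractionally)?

2

Ratios (sorted): B 13.27, A 11.00, D 9.32, C 8.36
take B (15 @ 199); take A (5 @ 55); take 12/22 of D → 111.82. Capacity used 32/32.
2 item(s) taken whole; one partial (take 12/22 of D).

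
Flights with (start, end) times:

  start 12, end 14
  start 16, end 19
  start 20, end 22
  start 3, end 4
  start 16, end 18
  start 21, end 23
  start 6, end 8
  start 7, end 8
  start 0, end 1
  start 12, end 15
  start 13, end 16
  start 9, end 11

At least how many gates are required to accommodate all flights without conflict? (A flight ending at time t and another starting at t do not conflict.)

3

Events (time:±→running): 0:+→1 1:-→0 3:+→1 4:-→0 6:+→1 7:+→2 8:-→1 8:-→0 9:+→1 11:-→0 12:+→1 12:+→2 13:+→3 … peak 3.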